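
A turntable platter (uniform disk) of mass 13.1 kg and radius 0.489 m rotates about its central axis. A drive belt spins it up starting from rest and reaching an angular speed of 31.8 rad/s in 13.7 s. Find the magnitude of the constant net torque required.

I = ½MR² = (1/2)(13.1)(0.489)² = 1.566 kg·m².
α = Δω/Δt = (31.8 − 0)/13.7 = 2.321 rad/s².
τ = Iα = (1.566)(2.321) = 3.636 N·m.

τ ≈ 3.64 N·m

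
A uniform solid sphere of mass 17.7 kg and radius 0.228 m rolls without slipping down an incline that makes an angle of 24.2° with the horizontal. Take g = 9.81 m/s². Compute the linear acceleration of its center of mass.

a ≈ 2.87 m/s²

Translation along the incline: Mg sinθ − f = Ma.
Rotation about the center: fR = Iα with I = (2/5)MR². No-slip gives a = αR, so f = (I/R²)a = (2/5)M a.
Substituting: Mg sinθ = (1 + 0.4000)Ma, so a = g sinθ/(1 + 0.4000) = (9.81) sin 24.2° / 1.400 = 2.872 m/s².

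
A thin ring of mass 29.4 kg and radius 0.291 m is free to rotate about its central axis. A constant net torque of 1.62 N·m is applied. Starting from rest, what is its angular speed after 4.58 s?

I = MR² = (29.4)(0.291)² = 2.490 kg·m².
α = τ/I = 1.62/2.490 = 0.6507 rad/s².
ω = ω₀ + αt = 0 + (0.6507)(4.58) = 2.980 rad/s.

ω ≈ 2.98 rad/s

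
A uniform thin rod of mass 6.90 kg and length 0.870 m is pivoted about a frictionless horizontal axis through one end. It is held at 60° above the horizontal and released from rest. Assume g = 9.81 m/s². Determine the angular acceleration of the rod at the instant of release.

About the pivot, I = (1/3)ML² = (1/3)(6.90)(0.870)² = 1.741 kg·m².
The weight acts at the center, a distance L/2 = 0.4350 m from the pivot; τ = Mg(L/2) cos 60° = 14.72 N·m.
α = τ/I = 14.72/1.741 = 8.457 rad/s².

α ≈ 8.46 rad/s²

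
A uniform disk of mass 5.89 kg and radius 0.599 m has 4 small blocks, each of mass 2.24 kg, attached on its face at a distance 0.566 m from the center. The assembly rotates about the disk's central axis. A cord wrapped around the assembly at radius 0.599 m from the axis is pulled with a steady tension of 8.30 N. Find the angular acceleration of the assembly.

α ≈ 1.27 rad/s²

I_disk = ½MR² = ½(5.89)(0.599)² = 1.057 kg·m².
I_blocks = 4·m·r² = 4(2.24)(0.566)² = 2.870 kg·m².
Total I = 3.927 kg·m².
τ = F r = (8.30)(0.599) = 4.972 N·m.
α = τ/I = 4.972/3.927 = 1.266 rad/s².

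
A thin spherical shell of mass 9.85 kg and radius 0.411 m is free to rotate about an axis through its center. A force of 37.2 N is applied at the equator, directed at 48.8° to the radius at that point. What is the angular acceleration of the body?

I = (2/3)MR² = (2/3)(9.85)(0.411)² = 1.109 kg·m².
Only the tangential component produces torque: τ = F R sinθ = (37.2)(0.411) sin 48.8° = 11.50 N·m.
Newton's second law for rotation, τ = Iα, gives α = τ/I = 11.50/1.109 = 10.37 rad/s².

α ≈ 10.4 rad/s²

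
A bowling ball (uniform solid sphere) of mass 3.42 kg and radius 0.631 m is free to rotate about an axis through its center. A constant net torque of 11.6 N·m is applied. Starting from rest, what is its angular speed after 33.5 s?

I = (2/5)MR² = (2/5)(3.42)(0.631)² = 0.5447 kg·m².
α = τ/I = 11.6/0.5447 = 21.30 rad/s².
ω = ω₀ + αt = 0 + (21.30)(33.5) = 713.4 rad/s.

ω ≈ 713 rad/s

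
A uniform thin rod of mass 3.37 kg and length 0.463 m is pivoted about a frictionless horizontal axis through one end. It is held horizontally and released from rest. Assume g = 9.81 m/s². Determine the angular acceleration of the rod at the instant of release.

About the pivot, I = (1/3)ML² = (1/3)(3.37)(0.463)² = 0.2408 kg·m².
The weight acts at the center, a distance L/2 = 0.2315 m from the pivot; τ = Mg(L/2) = 7.653 N·m.
α = τ/I = 7.653/0.2408 = 31.78 rad/s².

α ≈ 31.8 rad/s²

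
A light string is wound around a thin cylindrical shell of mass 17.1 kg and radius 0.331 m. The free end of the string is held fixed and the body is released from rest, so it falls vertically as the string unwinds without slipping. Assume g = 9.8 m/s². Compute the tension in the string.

T ≈ 83.8 N

Translation: Mg − T = Ma. Rotation about the center: TR = Iα with I = MR².
With a = αR: T = (I/R²)a = M a, so Mg = (1 + 1.000)Ma.
a = g/(1 + 1.000) = 9.8/2.000 = 4.900 m/s².
T = 1.000·M·a = (1.000)(17.1)(4.900) = 83.79 N.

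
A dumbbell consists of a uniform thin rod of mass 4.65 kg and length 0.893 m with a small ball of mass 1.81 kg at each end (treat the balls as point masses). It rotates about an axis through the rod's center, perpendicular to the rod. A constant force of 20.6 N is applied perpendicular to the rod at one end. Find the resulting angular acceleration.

α ≈ 8.92 rad/s²

I_rod = (1/12)ML² = (1/12)(4.65)(0.893)² = 0.3090 kg·m².
I_balls = 2·m·(L/2)² = 2(1.81)(0.4465)² = 0.7217 kg·m².
Total I = 1.031 kg·m².
τ = F·(L/2) = (20.6)(0.447) = 9.198 N·m.
α = τ/I = 9.198/1.031 = 8.924 rad/s².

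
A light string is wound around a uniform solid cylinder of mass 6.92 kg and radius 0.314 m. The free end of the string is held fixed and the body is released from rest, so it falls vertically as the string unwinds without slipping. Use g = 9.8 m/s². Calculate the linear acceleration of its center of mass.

Translation: Mg − T = Ma. Rotation about the center: TR = Iα with I = ½MR².
With a = αR: T = (I/R²)a = (1/2)M a, so Mg = (1 + 0.5000)Ma.
a = g/(1 + 0.5000) = 9.8/1.500 = 6.533 m/s².

a ≈ 6.53 m/s²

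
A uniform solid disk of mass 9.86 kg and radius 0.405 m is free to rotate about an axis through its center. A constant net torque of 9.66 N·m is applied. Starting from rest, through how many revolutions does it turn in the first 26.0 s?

I = ½MR² = (1/2)(9.86)(0.405)² = 0.8086 kg·m².
α = τ/I = 9.66/0.8086 = 11.95 rad/s².
θ = ½αt² = ½(11.95)(26.0)² = 4038 rad.
Revolutions = θ/(2π) = 642.6.

≈ 643 revolutions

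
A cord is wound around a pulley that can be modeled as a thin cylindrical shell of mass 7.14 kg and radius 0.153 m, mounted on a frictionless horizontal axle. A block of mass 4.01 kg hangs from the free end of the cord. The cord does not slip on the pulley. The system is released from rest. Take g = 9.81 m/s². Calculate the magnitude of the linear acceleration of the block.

a ≈ 3.53 m/s²

I = MR² = (7.14)(0.153)² = 0.1671 kg·m².
Block: mg − T = ma. Pulley: TR = Iα. No-slip: a = αR, so T = (I/R²)a = 7.140·a.
Then mg = (m + 7.140)a, so a = (4.01)(9.81)/(4.01 + 7.140) = 3.528 m/s².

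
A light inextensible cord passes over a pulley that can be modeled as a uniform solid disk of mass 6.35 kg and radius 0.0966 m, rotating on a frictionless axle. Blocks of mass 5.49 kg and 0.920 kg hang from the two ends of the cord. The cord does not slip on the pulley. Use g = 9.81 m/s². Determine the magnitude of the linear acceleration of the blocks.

I = ½MR² = (1/2)(6.35)(0.0966)² = 0.02963 kg·m².
Heavier block: m₁g − T₁ = m₁a. Lighter block: T₂ − m₂g = m₂a.
Pulley: (T₁ − T₂)R = Iα = I(a/R), so T₁ − T₂ = (I/R²)a = (1/2)M_p a = 3.175·a.
Adding the three: (m₁ − m₂)g = (m₁ + m₂ + 3.175)a, so a = (5.49 − 0.920)(9.81)/(5.49 + 0.920 + 3.175) = 4.677 m/s².

a ≈ 4.68 m/s²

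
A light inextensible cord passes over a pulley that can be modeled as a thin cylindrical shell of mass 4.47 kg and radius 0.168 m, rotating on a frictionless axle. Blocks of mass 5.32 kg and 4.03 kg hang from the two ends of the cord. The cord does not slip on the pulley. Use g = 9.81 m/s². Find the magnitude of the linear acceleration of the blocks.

I = MR² = (4.47)(0.168)² = 0.1262 kg·m².
Heavier block: m₁g − T₁ = m₁a. Lighter block: T₂ − m₂g = m₂a.
Pulley: (T₁ − T₂)R = Iα = I(a/R), so T₁ − T₂ = (I/R²)a = 1·M_p a = 4.470·a.
Adding the three: (m₁ − m₂)g = (m₁ + m₂ + 4.470)a, so a = (5.32 − 4.03)(9.81)/(5.32 + 4.03 + 4.470) = 0.9157 m/s².

a ≈ 0.916 m/s²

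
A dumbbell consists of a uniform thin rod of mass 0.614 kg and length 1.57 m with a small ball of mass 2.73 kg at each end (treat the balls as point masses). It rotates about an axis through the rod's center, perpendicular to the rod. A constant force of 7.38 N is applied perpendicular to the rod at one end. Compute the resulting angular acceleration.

α ≈ 1.66 rad/s²

I_rod = (1/12)ML² = (1/12)(0.614)(1.57)² = 0.1261 kg·m².
I_balls = 2·m·(L/2)² = 2(2.73)(0.7850)² = 3.365 kg·m².
Total I = 3.491 kg·m².
τ = F·(L/2) = (7.38)(0.785) = 5.793 N·m.
α = τ/I = 5.793/3.491 = 1.660 rad/s².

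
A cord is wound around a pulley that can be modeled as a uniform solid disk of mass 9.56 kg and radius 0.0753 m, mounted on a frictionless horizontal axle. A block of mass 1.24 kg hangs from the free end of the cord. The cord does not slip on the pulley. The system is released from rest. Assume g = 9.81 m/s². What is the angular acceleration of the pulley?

α ≈ 26.8 rad/s²

I = ½MR² = (1/2)(9.56)(0.0753)² = 0.02710 kg·m².
Block: mg − T = ma. Pulley: TR = Iα. No-slip: a = αR, so T = (I/R²)a = 4.780·a.
Then mg = (m + 4.780)a, so a = (1.24)(9.81)/(1.24 + 4.780) = 2.021 m/s².
α = a/R = 2.021/0.0753 = 26.83 rad/s².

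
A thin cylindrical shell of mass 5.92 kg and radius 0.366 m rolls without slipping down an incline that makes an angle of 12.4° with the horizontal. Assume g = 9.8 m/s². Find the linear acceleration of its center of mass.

a ≈ 1.05 m/s²

Translation along the incline: Mg sinθ − f = Ma.
Rotation about the center: fR = Iα with I = MR². No-slip gives a = αR, so f = (I/R²)a = M a.
Substituting: Mg sinθ = (1 + 1.000)Ma, so a = g sinθ/(1 + 1.000) = (9.8) sin 12.4° / 2.000 = 1.052 m/s².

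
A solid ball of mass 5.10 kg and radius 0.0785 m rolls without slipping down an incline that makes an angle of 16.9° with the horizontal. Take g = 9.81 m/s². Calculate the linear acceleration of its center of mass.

Translation along the incline: Mg sinθ − f = Ma.
Rotation about the center: fR = Iα with I = (2/5)MR². No-slip gives a = αR, so f = (I/R²)a = (2/5)M a.
Substituting: Mg sinθ = (1 + 0.4000)Ma, so a = g sinθ/(1 + 0.4000) = (9.81) sin 16.9° / 1.400 = 2.037 m/s².

a ≈ 2.04 m/s²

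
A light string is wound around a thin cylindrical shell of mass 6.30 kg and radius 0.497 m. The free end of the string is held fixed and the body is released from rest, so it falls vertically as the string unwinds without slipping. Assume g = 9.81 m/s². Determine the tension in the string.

T ≈ 30.9 N

Translation: Mg − T = Ma. Rotation about the center: TR = Iα with I = MR².
With a = αR: T = (I/R²)a = M a, so Mg = (1 + 1.000)Ma.
a = g/(1 + 1.000) = 9.81/2.000 = 4.905 m/s².
T = 1.000·M·a = (1.000)(6.30)(4.905) = 30.90 N.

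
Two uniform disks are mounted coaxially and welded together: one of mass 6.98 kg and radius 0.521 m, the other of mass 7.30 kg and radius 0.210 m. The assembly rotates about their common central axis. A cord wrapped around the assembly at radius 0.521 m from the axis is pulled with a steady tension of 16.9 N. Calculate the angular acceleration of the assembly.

α ≈ 7.94 rad/s²

I = ½M₁R₁² + ½M₂R₂² = ½(6.98)(0.521)² + ½(7.30)(0.210)² = 1.108 kg·m².
τ = F r = (16.9)(0.521) = 8.805 N·m.
α = τ/I = 8.805/1.108 = 7.945 rad/s².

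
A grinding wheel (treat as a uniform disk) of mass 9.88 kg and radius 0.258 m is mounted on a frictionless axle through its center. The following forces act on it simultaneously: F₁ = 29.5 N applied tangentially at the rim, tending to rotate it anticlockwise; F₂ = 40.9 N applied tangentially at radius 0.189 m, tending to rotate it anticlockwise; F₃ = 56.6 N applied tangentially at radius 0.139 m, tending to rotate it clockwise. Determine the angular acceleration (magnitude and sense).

I = ½MR² = (1/2)(9.88)(0.258)² = 0.3288 kg·m².
Taking anticlockwise as positive: τ₁ = +(29.5)(0.258) = +7.611 N·m; τ₂ = +(40.9)(0.189) = +7.730 N·m; τ₃ = −(56.6)(0.139) = −7.867 N·m.
Net torque τ = 7.474 N·m.
α = τ/I = 7.474/0.3288 = 22.73 rad/s².

α ≈ 22.7 rad/s², anticlockwise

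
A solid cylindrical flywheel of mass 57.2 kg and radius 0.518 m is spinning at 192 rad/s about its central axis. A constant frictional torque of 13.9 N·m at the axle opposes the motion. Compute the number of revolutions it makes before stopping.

≈ 1620 revolutions

I = ½MR² = (1/2)(57.2)(0.518)² = 7.674 kg·m².
The net torque has magnitude 13.9 N·m, opposing ω.
|α| = τ/I = 13.90/7.674 = 1.811 rad/s² (deceleration).
ω² = ω₀² − 2|α|θ with ω = 0 ⇒ θ = ω₀²/(2|α|) = 10180 rad = 1620 rev.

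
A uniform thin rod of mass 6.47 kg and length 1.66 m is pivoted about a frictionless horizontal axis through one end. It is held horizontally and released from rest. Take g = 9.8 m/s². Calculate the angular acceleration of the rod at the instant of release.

α ≈ 8.86 rad/s²

About the pivot, I = (1/3)ML² = (1/3)(6.47)(1.66)² = 5.943 kg·m².
The weight acts at the center, a distance L/2 = 0.8300 m from the pivot; τ = Mg(L/2) = 52.63 N·m.
α = τ/I = 52.63/5.943 = 8.855 rad/s².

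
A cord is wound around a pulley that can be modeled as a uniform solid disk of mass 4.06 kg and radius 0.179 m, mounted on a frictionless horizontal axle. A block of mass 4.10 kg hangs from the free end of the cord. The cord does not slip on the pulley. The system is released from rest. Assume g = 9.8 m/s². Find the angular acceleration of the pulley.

α ≈ 36.6 rad/s²

I = ½MR² = (1/2)(4.06)(0.179)² = 0.06504 kg·m².
Block: mg − T = ma. Pulley: TR = Iα. No-slip: a = αR, so T = (I/R²)a = 2.030·a.
Then mg = (m + 2.030)a, so a = (4.10)(9.8)/(4.10 + 2.030) = 6.555 m/s².
α = a/R = 6.555/0.179 = 36.62 rad/s².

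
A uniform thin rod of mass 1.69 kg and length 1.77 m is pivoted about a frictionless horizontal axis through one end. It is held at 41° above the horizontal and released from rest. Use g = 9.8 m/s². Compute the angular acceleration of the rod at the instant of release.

About the pivot, I = (1/3)ML² = (1/3)(1.69)(1.77)² = 1.765 kg·m².
The weight acts at the center, a distance L/2 = 0.8850 m from the pivot; τ = Mg(L/2) cos 41° = 11.06 N·m.
α = τ/I = 11.06/1.765 = 6.268 rad/s².

α ≈ 6.27 rad/s²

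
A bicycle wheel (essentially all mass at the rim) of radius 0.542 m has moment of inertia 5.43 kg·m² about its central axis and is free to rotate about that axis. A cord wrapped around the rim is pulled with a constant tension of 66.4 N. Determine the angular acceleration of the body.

α ≈ 6.63 rad/s²

τ = F R = (66.4)(0.542) = 35.99 N·m.
Newton's second law for rotation, τ = Iα, gives α = τ/I = 35.99/5.430 = 6.628 rad/s².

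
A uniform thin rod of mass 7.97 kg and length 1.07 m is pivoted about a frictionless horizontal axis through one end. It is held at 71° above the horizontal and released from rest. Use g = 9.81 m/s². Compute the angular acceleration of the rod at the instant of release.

About the pivot, I = (1/3)ML² = (1/3)(7.97)(1.07)² = 3.042 kg·m².
The weight acts at the center, a distance L/2 = 0.5350 m from the pivot; τ = Mg(L/2) cos 71° = 13.62 N·m.
α = τ/I = 13.62/3.042 = 4.477 rad/s².

α ≈ 4.48 rad/s²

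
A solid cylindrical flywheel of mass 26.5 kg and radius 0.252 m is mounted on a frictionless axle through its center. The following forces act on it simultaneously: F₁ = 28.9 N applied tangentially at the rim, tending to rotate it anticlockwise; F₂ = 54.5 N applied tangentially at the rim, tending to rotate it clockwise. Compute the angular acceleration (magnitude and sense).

α ≈ 7.67 rad/s², clockwise

I = ½MR² = (1/2)(26.5)(0.252)² = 0.8414 kg·m².
Taking anticlockwise as positive: τ₁ = +(28.9)(0.252) = +7.283 N·m; τ₂ = −(54.5)(0.252) = −13.73 N·m.
Net torque τ = -6.451 N·m.
α = τ/I = -6.451/0.8414 = -7.667 rad/s².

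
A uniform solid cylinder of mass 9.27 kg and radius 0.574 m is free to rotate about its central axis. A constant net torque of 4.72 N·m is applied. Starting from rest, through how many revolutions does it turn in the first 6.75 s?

I = ½MR² = (1/2)(9.27)(0.574)² = 1.527 kg·m².
α = τ/I = 4.72/1.527 = 3.091 rad/s².
θ = ½αt² = ½(3.091)(6.75)² = 70.41 rad.
Revolutions = θ/(2π) = 11.21.

≈ 11.2 revolutions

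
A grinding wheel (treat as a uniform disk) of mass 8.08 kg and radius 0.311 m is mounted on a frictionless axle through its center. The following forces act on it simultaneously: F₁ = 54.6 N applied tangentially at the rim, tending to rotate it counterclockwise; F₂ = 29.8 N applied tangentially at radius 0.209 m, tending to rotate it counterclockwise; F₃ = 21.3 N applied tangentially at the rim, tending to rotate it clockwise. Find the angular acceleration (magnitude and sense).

α ≈ 42.4 rad/s², counterclockwise

I = ½MR² = (1/2)(8.08)(0.311)² = 0.3908 kg·m².
Taking counterclockwise as positive: τ₁ = +(54.6)(0.311) = +16.98 N·m; τ₂ = +(29.8)(0.209) = +6.228 N·m; τ₃ = −(21.3)(0.311) = −6.624 N·m.
Net torque τ = 16.58 N·m.
α = τ/I = 16.58/0.3908 = 42.44 rad/s².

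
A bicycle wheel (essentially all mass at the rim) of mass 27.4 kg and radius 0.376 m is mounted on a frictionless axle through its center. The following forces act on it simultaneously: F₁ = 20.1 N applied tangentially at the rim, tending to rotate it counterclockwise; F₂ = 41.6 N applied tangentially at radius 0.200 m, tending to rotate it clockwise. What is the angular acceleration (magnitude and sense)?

α ≈ 0.197 rad/s², clockwise

I = MR² = (27.4)(0.376)² = 3.874 kg·m².
Taking counterclockwise as positive: τ₁ = +(20.1)(0.376) = +7.558 N·m; τ₂ = −(41.6)(0.200) = −8.320 N·m.
Net torque τ = -0.7624 N·m.
α = τ/I = -0.7624/3.874 = -0.1968 rad/s².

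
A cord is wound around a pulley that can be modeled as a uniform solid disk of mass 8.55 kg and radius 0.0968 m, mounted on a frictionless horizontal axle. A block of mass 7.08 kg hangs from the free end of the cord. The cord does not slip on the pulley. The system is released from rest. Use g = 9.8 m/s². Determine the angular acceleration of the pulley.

I = ½MR² = (1/2)(8.55)(0.0968)² = 0.04006 kg·m².
Block: mg − T = ma. Pulley: TR = Iα. No-slip: a = αR, so T = (I/R²)a = 4.275·a.
Then mg = (m + 4.275)a, so a = (7.08)(9.8)/(7.08 + 4.275) = 6.110 m/s².
α = a/R = 6.110/0.0968 = 63.12 rad/s².

α ≈ 63.1 rad/s²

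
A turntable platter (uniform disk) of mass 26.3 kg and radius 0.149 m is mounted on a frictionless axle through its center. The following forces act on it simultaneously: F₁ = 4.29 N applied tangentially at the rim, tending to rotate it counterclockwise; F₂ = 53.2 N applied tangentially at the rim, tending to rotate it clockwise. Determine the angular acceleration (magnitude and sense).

α ≈ 25.0 rad/s², clockwise

I = ½MR² = (1/2)(26.3)(0.149)² = 0.2919 kg·m².
Taking counterclockwise as positive: τ₁ = +(4.29)(0.149) = +0.6392 N·m; τ₂ = −(53.2)(0.149) = −7.927 N·m.
Net torque τ = -7.288 N·m.
α = τ/I = -7.288/0.2919 = -24.96 rad/s².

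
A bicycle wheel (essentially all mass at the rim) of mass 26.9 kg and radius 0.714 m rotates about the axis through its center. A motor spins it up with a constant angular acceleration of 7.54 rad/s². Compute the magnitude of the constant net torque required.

I = MR² = (26.9)(0.714)² = 13.71 kg·m².
τ = Iα = (13.71)(7.540) = 103.4 N·m.

τ ≈ 103 N·m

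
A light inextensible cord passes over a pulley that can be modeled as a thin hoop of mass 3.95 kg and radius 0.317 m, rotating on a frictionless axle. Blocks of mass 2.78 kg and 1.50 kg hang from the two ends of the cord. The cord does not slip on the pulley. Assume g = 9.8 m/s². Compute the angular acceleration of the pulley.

α ≈ 4.81 rad/s²

I = MR² = (3.95)(0.317)² = 0.3969 kg·m².
Heavier block: m₁g − T₁ = m₁a. Lighter block: T₂ − m₂g = m₂a.
Pulley: (T₁ − T₂)R = Iα = I(a/R), so T₁ − T₂ = (I/R²)a = 1·M_p a = 3.950·a.
Adding the three: (m₁ − m₂)g = (m₁ + m₂ + 3.950)a, so a = (2.78 − 1.50)(9.8)/(2.78 + 1.50 + 3.950) = 1.524 m/s².
α = a/R = 1.524/0.317 = 4.808 rad/s².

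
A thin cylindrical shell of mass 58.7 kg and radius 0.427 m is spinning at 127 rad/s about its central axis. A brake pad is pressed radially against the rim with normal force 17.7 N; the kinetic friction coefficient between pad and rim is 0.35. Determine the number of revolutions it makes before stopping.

≈ 5190 revolutions

I = MR² = (58.7)(0.427)² = 10.70 kg·m².
Friction force f = μN = (0.35)(17.7) = 6.195 N at the rim; torque magnitude τ = fR = 2.645 N·m, opposing ω.
|α| = τ/I = 2.645/10.70 = 0.2472 rad/s² (deceleration).
ω² = ω₀² − 2|α|θ with ω = 0 ⇒ θ = ω₀²/(2|α|) = 32630 rad = 5193 rev.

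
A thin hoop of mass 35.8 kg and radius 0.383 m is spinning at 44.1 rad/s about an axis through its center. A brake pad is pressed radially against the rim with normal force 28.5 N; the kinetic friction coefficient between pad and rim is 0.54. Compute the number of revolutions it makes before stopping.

I = MR² = (35.8)(0.383)² = 5.251 kg·m².
Friction force f = μN = (0.54)(28.5) = 15.39 N at the rim; torque magnitude τ = fR = 5.894 N·m, opposing ω.
|α| = τ/I = 5.894/5.251 = 1.122 rad/s² (deceleration).
ω² = ω₀² − 2|α|θ with ω = 0 ⇒ θ = ω₀²/(2|α|) = 866.3 rad = 137.9 rev.

≈ 138 revolutions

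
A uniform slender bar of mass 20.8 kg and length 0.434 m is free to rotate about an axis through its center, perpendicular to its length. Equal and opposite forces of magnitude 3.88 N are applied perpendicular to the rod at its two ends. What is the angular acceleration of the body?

I = (1/12)ML² = (1/12)(20.8)(0.434)² = 0.3265 kg·m².
The couple gives τ = F·(L/2) + F·(L/2) = F L = (3.88)(0.434) = 1.684 N·m.
From τ = Iα: α = 1.684/0.3265 = 5.158 rad/s².

α ≈ 5.16 rad/s²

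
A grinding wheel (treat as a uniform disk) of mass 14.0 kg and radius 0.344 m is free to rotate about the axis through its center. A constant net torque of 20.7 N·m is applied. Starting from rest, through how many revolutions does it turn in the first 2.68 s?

I = ½MR² = (1/2)(14.0)(0.344)² = 0.8284 kg·m².
α = τ/I = 20.7/0.8284 = 24.99 rad/s².
θ = ½αt² = ½(24.99)(2.68)² = 89.74 rad.
Revolutions = θ/(2π) = 14.28.

≈ 14.3 revolutions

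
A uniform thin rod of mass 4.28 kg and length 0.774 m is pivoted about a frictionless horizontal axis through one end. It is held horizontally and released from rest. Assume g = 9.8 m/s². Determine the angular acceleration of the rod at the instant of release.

About the pivot, I = (1/3)ML² = (1/3)(4.28)(0.774)² = 0.8547 kg·m².
The weight acts at the center, a distance L/2 = 0.3870 m from the pivot; τ = Mg(L/2) = 16.23 N·m.
α = τ/I = 16.23/0.8547 = 18.99 rad/s².

α ≈ 19.0 rad/s²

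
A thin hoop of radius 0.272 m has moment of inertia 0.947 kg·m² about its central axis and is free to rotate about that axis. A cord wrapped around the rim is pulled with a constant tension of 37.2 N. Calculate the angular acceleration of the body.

τ = F R = (37.2)(0.272) = 10.12 N·m.
From τ = Iα: α = 10.12/0.9470 = 10.68 rad/s².

α ≈ 10.7 rad/s²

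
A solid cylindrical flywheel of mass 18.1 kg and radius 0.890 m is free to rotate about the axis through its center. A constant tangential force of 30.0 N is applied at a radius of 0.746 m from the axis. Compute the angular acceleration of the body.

I = ½MR² = (1/2)(18.1)(0.890)² = 7.169 kg·m².
τ = F·r = (30.0)(0.746) = 22.38 N·m.
Newton's second law for rotation, τ = Iα, gives α = τ/I = 22.38/7.169 = 3.122 rad/s².

α ≈ 3.12 rad/s²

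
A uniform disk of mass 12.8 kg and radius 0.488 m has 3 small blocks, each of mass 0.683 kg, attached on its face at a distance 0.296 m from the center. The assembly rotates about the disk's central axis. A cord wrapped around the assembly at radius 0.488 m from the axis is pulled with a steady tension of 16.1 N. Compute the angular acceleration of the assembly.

α ≈ 4.61 rad/s²

I_disk = ½MR² = ½(12.8)(0.488)² = 1.524 kg·m².
I_blocks = 3·m·r² = 3(0.683)(0.296)² = 0.1795 kg·m².
Total I = 1.704 kg·m².
τ = F r = (16.1)(0.488) = 7.857 N·m.
α = τ/I = 7.857/1.704 = 4.612 rad/s².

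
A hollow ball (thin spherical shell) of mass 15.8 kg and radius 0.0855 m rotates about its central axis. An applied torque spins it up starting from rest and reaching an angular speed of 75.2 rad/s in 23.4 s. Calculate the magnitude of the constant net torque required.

I = (2/3)MR² = (2/3)(15.8)(0.0855)² = 0.07700 kg·m².
α = Δω/Δt = (75.2 − 0)/23.4 = 3.214 rad/s².
τ = Iα = (0.07700)(3.214) = 0.2475 N·m.

τ ≈ 0.247 N·m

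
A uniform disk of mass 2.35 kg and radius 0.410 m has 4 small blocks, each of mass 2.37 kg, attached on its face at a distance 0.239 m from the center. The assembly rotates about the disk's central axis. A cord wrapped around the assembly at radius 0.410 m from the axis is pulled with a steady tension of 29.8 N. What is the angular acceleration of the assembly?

I_disk = ½MR² = ½(2.35)(0.410)² = 0.1975 kg·m².
I_blocks = 4·m·r² = 4(2.37)(0.239)² = 0.5415 kg·m².
Total I = 0.7390 kg·m².
τ = F r = (29.8)(0.410) = 12.22 N·m.
α = τ/I = 12.22/0.7390 = 16.53 rad/s².

α ≈ 16.5 rad/s²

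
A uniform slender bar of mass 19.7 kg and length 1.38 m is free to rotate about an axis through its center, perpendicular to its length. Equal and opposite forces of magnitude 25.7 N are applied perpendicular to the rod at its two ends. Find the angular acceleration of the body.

I = (1/12)ML² = (1/12)(19.7)(1.38)² = 3.126 kg·m².
The couple gives τ = F·(L/2) + F·(L/2) = F L = (25.7)(1.38) = 35.47 N·m.
From τ = Iα: α = 35.47/3.126 = 11.34 rad/s².

α ≈ 11.3 rad/s²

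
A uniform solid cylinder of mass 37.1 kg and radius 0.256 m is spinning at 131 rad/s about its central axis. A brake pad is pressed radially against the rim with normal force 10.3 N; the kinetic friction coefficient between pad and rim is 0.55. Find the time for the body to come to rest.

t ≈ 110 s

I = ½MR² = (1/2)(37.1)(0.256)² = 1.216 kg·m².
Friction force f = μN = (0.55)(10.3) = 5.665 N at the rim; torque magnitude τ = fR = 1.450 N·m, opposing ω.
|α| = τ/I = 1.450/1.216 = 1.193 rad/s² (deceleration).
0 = ω₀ − |α|t ⇒ t = ω₀/|α| = 131/1.193 = 109.8 s.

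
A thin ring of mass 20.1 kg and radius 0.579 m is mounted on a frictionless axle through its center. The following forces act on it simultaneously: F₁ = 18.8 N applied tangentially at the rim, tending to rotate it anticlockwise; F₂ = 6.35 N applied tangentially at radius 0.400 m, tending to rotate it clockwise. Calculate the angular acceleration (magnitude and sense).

α ≈ 1.24 rad/s², anticlockwise

I = MR² = (20.1)(0.579)² = 6.738 kg·m².
Taking anticlockwise as positive: τ₁ = +(18.8)(0.579) = +10.89 N·m; τ₂ = −(6.35)(0.400) = −2.540 N·m.
Net torque τ = 8.345 N·m.
α = τ/I = 8.345/6.738 = 1.238 rad/s².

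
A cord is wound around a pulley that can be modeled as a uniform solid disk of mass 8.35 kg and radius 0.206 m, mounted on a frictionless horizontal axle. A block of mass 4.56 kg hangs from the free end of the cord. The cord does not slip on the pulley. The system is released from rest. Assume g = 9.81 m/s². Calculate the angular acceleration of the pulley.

α ≈ 24.9 rad/s²

I = ½MR² = (1/2)(8.35)(0.206)² = 0.1772 kg·m².
Block: mg − T = ma. Pulley: TR = Iα. No-slip: a = αR, so T = (I/R²)a = 4.175·a.
Then mg = (m + 4.175)a, so a = (4.56)(9.81)/(4.56 + 4.175) = 5.121 m/s².
α = a/R = 5.121/0.206 = 24.86 rad/s².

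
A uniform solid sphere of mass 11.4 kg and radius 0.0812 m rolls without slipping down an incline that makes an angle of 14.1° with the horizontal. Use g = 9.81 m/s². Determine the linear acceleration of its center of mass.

a ≈ 1.71 m/s²

Translation along the incline: Mg sinθ − f = Ma.
Rotation about the center: fR = Iα with I = (2/5)MR². No-slip gives a = αR, so f = (I/R²)a = (2/5)M a.
Substituting: Mg sinθ = (1 + 0.4000)Ma, so a = g sinθ/(1 + 0.4000) = (9.81) sin 14.1° / 1.400 = 1.707 m/s².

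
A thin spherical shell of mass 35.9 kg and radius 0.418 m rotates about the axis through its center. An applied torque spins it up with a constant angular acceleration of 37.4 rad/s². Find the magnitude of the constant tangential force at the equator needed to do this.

I = (2/3)MR² = (2/3)(35.9)(0.418)² = 4.182 kg·m².
The required torque is τ = Iα = (4.182)(37.40) = 156.4 N·m.
A tangential force at the equator gives τ = FR, so F = τ/R = 156.4/0.418 = 374.2 N.

F ≈ 374 N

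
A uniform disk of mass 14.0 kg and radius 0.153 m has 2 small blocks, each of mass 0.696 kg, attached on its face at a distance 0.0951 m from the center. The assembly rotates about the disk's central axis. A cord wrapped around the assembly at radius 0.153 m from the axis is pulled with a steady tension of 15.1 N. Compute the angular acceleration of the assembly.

α ≈ 13.1 rad/s²

I_disk = ½MR² = ½(14.0)(0.153)² = 0.1639 kg·m².
I_blocks = 2·m·r² = 2(0.696)(0.0951)² = 0.01259 kg·m².
Total I = 0.1765 kg·m².
τ = F r = (15.1)(0.153) = 2.310 N·m.
α = τ/I = 2.310/0.1765 = 13.09 rad/s².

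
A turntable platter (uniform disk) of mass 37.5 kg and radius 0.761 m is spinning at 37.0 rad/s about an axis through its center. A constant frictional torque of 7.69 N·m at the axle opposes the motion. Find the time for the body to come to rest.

I = ½MR² = (1/2)(37.5)(0.761)² = 10.86 kg·m².
The net torque has magnitude 7.69 N·m, opposing ω.
|α| = τ/I = 7.690/10.86 = 0.7082 rad/s² (deceleration).
0 = ω₀ − |α|t ⇒ t = ω₀/|α| = 37.0/0.7082 = 52.25 s.

t ≈ 52.2 s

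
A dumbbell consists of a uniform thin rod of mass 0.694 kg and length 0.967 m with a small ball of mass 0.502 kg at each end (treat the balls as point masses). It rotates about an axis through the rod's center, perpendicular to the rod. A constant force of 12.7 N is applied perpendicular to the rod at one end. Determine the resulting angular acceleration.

α ≈ 21.3 rad/s²

I_rod = (1/12)ML² = (1/12)(0.694)(0.967)² = 0.05408 kg·m².
I_balls = 2·m·(L/2)² = 2(0.502)(0.4835)² = 0.2347 kg·m².
Total I = 0.2888 kg·m².
τ = F·(L/2) = (12.7)(0.483) = 6.140 N·m.
α = τ/I = 6.140/0.2888 = 21.26 rad/s².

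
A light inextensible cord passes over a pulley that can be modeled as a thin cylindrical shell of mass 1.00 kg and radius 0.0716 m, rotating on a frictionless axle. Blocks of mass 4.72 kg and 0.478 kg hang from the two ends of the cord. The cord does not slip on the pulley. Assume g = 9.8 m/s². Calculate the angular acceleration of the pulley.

I = MR² = (1.00)(0.0716)² = 0.005127 kg·m².
Heavier block: m₁g − T₁ = m₁a. Lighter block: T₂ − m₂g = m₂a.
Pulley: (T₁ − T₂)R = Iα = I(a/R), so T₁ − T₂ = (I/R²)a = 1·M_p a = 1.000·a.
Adding the three: (m₁ − m₂)g = (m₁ + m₂ + 1.000)a, so a = (4.72 − 0.478)(9.8)/(4.72 + 0.478 + 1.000) = 6.707 m/s².
α = a/R = 6.707/0.0716 = 93.68 rad/s².

α ≈ 93.7 rad/s²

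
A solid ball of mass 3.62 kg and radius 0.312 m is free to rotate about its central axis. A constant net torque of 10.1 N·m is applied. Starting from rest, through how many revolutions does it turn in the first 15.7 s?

I = (2/5)MR² = (2/5)(3.62)(0.312)² = 0.1410 kg·m².
α = τ/I = 10.1/0.1410 = 71.65 rad/s².
θ = ½αt² = ½(71.65)(15.7)² = 8831 rad.
Revolutions = θ/(2π) = 1406.

≈ 1410 revolutions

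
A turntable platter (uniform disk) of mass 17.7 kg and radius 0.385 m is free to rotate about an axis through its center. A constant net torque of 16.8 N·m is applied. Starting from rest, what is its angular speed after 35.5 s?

ω ≈ 455 rad/s

I = ½MR² = (1/2)(17.7)(0.385)² = 1.312 kg·m².
α = τ/I = 16.8/1.312 = 12.81 rad/s².
ω = ω₀ + αt = 0 + (12.81)(35.5) = 454.6 rad/s.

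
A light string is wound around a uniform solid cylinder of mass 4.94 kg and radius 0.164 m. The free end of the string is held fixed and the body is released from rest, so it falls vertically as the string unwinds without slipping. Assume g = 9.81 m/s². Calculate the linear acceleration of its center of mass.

Translation: Mg − T = Ma. Rotation about the center: TR = Iα with I = ½MR².
With a = αR: T = (I/R²)a = (1/2)M a, so Mg = (1 + 0.5000)Ma.
a = g/(1 + 0.5000) = 9.81/1.500 = 6.540 m/s².

a ≈ 6.54 m/s²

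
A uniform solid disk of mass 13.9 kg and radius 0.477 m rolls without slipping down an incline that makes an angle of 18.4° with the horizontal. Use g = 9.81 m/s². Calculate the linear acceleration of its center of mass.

a ≈ 2.06 m/s²

Translation along the incline: Mg sinθ − f = Ma.
Rotation about the center: fR = Iα with I = ½MR². No-slip gives a = αR, so f = (I/R²)a = (1/2)M a.
Substituting: Mg sinθ = (1 + 0.5000)Ma, so a = g sinθ/(1 + 0.5000) = (9.81) sin 18.4° / 1.500 = 2.064 m/s².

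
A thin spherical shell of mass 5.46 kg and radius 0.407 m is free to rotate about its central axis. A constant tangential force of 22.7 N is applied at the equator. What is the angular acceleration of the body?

I = (2/3)MR² = (2/3)(5.46)(0.407)² = 0.6030 kg·m².
τ = F R = (22.7)(0.407) = 9.239 N·m.
Newton's second law for rotation, τ = Iα, gives α = τ/I = 9.239/0.6030 = 15.32 rad/s².

α ≈ 15.3 rad/s²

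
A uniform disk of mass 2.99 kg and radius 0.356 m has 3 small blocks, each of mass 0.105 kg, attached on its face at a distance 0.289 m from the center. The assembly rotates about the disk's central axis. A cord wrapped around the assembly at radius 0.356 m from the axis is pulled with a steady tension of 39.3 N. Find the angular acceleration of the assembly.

I_disk = ½MR² = ½(2.99)(0.356)² = 0.1895 kg·m².
I_blocks = 3·m·r² = 3(0.105)(0.289)² = 0.02631 kg·m².
Total I = 0.2158 kg·m².
τ = F r = (39.3)(0.356) = 13.99 N·m.
α = τ/I = 13.99/0.2158 = 64.84 rad/s².

α ≈ 64.8 rad/s²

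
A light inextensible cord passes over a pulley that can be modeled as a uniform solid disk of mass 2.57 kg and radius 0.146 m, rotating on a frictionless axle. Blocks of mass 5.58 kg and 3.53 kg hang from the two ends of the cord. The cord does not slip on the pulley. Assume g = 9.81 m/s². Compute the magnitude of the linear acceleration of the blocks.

I = ½MR² = (1/2)(2.57)(0.146)² = 0.02739 kg·m².
Heavier block: m₁g − T₁ = m₁a. Lighter block: T₂ − m₂g = m₂a.
Pulley: (T₁ − T₂)R = Iα = I(a/R), so T₁ − T₂ = (I/R²)a = (1/2)M_p a = 1.285·a.
Adding the three: (m₁ − m₂)g = (m₁ + m₂ + 1.285)a, so a = (5.58 − 3.53)(9.81)/(5.58 + 3.53 + 1.285) = 1.935 m/s².

a ≈ 1.93 m/s²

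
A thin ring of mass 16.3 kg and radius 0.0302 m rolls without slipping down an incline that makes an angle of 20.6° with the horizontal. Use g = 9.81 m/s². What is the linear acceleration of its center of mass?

Translation along the incline: Mg sinθ − f = Ma.
Rotation about the center: fR = Iα with I = MR². No-slip gives a = αR, so f = (I/R²)a = M a.
Substituting: Mg sinθ = (1 + 1.000)Ma, so a = g sinθ/(1 + 1.000) = (9.81) sin 20.6° / 2.000 = 1.726 m/s².

a ≈ 1.73 m/s²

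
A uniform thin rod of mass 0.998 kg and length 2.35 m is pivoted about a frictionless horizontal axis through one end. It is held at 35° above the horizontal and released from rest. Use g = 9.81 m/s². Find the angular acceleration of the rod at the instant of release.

About the pivot, I = (1/3)ML² = (1/3)(0.998)(2.35)² = 1.837 kg·m².
The weight acts at the center, a distance L/2 = 1.175 m from the pivot; τ = Mg(L/2) cos 35° = 9.423 N·m.
α = τ/I = 9.423/1.837 = 5.129 rad/s².

α ≈ 5.13 rad/s²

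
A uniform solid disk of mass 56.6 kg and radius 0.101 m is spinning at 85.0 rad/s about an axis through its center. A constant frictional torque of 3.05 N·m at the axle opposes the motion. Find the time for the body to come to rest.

t ≈ 8.05 s

I = ½MR² = (1/2)(56.6)(0.101)² = 0.2887 kg·m².
The net torque has magnitude 3.05 N·m, opposing ω.
|α| = τ/I = 3.050/0.2887 = 10.57 rad/s² (deceleration).
0 = ω₀ − |α|t ⇒ t = ω₀/|α| = 85.0/10.57 = 8.045 s.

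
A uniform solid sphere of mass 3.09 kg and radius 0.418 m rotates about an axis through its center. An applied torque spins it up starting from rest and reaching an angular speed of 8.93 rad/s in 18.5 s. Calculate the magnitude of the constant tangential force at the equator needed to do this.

F ≈ 0.249 N

I = (2/5)MR² = (2/5)(3.09)(0.418)² = 0.2160 kg·m².
α = Δω/Δt = (8.93 − 0)/18.5 = 0.4827 rad/s².
The required torque is τ = Iα = (0.2160)(0.4827) = 0.1042 N·m.
A tangential force at the equator gives τ = FR, so F = τ/R = 0.1042/0.418 = 0.2494 N.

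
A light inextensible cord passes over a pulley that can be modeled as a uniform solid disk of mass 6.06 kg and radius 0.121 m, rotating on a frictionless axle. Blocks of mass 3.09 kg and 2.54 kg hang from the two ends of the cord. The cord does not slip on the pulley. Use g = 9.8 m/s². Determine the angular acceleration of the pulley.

α ≈ 5.14 rad/s²

I = ½MR² = (1/2)(6.06)(0.121)² = 0.04436 kg·m².
Heavier block: m₁g − T₁ = m₁a. Lighter block: T₂ − m₂g = m₂a.
Pulley: (T₁ − T₂)R = Iα = I(a/R), so T₁ − T₂ = (I/R²)a = (1/2)M_p a = 3.030·a.
Adding the three: (m₁ − m₂)g = (m₁ + m₂ + 3.030)a, so a = (3.09 − 2.54)(9.8)/(3.09 + 2.54 + 3.030) = 0.6224 m/s².
α = a/R = 0.6224/0.121 = 5.144 rad/s².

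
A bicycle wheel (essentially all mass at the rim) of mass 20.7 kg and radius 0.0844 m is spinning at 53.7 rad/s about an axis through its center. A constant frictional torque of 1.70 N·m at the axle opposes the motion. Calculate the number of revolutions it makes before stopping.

I = MR² = (20.7)(0.0844)² = 0.1475 kg·m².
The net torque has magnitude 1.70 N·m, opposing ω.
|α| = τ/I = 1.700/0.1475 = 11.53 rad/s² (deceleration).
ω² = ω₀² − 2|α|θ with ω = 0 ⇒ θ = ω₀²/(2|α|) = 125.1 rad = 19.90 rev.

≈ 19.9 revolutions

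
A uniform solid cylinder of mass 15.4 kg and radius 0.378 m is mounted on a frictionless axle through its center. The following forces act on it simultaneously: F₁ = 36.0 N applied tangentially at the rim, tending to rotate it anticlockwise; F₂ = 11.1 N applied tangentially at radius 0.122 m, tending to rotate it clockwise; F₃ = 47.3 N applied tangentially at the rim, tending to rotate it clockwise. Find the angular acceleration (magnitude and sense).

I = ½MR² = (1/2)(15.4)(0.378)² = 1.100 kg·m².
Taking anticlockwise as positive: τ₁ = +(36.0)(0.378) = +13.61 N·m; τ₂ = −(11.1)(0.122) = −1.354 N·m; τ₃ = −(47.3)(0.378) = −17.88 N·m.
Net torque τ = -5.626 N·m.
α = τ/I = -5.626/1.100 = -5.113 rad/s².

α ≈ 5.11 rad/s², clockwise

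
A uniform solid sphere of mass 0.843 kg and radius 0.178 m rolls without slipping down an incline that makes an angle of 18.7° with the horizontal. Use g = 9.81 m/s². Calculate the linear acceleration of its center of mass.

a ≈ 2.25 m/s²

Translation along the incline: Mg sinθ − f = Ma.
Rotation about the center: fR = Iα with I = (2/5)MR². No-slip gives a = αR, so f = (I/R²)a = (2/5)M a.
Substituting: Mg sinθ = (1 + 0.4000)Ma, so a = g sinθ/(1 + 0.4000) = (9.81) sin 18.7° / 1.400 = 2.247 m/s².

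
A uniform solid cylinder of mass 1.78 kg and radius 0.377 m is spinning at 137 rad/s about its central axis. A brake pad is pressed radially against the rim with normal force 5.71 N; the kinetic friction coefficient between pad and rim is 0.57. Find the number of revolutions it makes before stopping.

≈ 154 revolutions

I = ½MR² = (1/2)(1.78)(0.377)² = 0.1265 kg·m².
Friction force f = μN = (0.57)(5.71) = 3.255 N at the rim; torque magnitude τ = fR = 1.227 N·m, opposing ω.
|α| = τ/I = 1.227/0.1265 = 9.700 rad/s² (deceleration).
ω² = ω₀² − 2|α|θ with ω = 0 ⇒ θ = ω₀²/(2|α|) = 967.5 rad = 154.0 rev.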